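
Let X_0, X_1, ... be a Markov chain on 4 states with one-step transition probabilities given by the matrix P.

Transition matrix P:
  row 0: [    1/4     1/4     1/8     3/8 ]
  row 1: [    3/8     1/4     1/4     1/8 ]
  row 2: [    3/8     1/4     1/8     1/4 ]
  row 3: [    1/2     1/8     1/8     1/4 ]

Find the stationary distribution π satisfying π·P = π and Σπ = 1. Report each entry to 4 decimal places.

π = [0.3631, 0.2165, 0.1521, 0.2683]

Balance equations π_j = Σ_i π_i·P[i][j]:
  π_0 = 1/4·π_0 + 3/8·π_1 + 3/8·π_2 + 1/2·π_3
  π_1 = 1/4·π_0 + 1/4·π_1 + 1/4·π_2 + 1/8·π_3
  π_2 = 1/8·π_0 + 1/4·π_1 + 1/8·π_2 + 1/8·π_3
  normalize: π_0 + π_1 + π_2 + π_3 = 1
Solving the linear system gives exactly π = [203/559, 121/559, 85/559, 150/559].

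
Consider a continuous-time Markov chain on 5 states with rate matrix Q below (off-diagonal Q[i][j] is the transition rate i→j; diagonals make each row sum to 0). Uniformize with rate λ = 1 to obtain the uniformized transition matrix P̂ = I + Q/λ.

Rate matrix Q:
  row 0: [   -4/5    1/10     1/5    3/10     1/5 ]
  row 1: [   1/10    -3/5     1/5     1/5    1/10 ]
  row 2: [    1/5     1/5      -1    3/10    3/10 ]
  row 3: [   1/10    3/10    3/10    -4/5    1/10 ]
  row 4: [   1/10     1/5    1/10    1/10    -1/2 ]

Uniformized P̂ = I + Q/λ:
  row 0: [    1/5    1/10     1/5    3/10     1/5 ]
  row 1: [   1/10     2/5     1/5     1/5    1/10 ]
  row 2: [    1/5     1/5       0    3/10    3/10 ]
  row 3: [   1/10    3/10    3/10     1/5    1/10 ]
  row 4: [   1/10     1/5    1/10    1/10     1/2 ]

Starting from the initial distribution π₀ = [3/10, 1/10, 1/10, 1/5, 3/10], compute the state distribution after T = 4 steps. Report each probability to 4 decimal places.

t=0: π = [0.3000, 0.1000, 0.1000, 0.2000, 0.3000]
t=1: π = [0.1400, 0.2100, 0.1700, 0.2100, 0.2700]
t=2: π = [0.1310, 0.2490, 0.1600, 0.2040, 0.2560]
t=3: π = [0.1291, 0.2571, 0.1628, 0.2035, 0.2475]
t=4: π = [0.1292, 0.2589, 0.1630, 0.2044, 0.2445]

π = [0.1292, 0.2589, 0.1630, 0.2044, 0.2445]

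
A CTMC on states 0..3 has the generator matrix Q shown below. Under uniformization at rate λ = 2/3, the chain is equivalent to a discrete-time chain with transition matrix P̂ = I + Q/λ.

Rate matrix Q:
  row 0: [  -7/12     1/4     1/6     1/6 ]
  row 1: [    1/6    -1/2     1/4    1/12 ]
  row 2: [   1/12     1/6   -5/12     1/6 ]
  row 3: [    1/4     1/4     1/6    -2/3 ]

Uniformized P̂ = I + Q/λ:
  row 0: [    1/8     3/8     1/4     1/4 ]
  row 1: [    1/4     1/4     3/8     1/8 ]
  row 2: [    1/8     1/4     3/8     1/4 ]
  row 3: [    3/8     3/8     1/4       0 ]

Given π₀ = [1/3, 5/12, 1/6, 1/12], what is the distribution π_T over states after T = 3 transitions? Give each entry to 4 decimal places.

π = [0.2041, 0.2969, 0.3281, 0.1709]

t=0: π = [0.3333, 0.4167, 0.1667, 0.0833]
t=1: π = [0.1979, 0.3021, 0.3229, 0.1771]
t=2: π = [0.2070, 0.2969, 0.3281, 0.1680]
t=3: π = [0.2041, 0.2969, 0.3281, 0.1709]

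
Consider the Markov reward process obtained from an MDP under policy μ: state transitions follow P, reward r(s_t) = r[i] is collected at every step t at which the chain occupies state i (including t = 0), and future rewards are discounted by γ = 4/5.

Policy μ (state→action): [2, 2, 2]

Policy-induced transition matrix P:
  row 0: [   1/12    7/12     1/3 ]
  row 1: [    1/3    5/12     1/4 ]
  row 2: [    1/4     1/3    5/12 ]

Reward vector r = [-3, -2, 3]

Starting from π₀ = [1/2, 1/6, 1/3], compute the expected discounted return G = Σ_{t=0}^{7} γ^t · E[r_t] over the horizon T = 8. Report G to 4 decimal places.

G = -2.6693

t=0: π = [0.5000, 0.1667, 0.3333], E[r] = -0.8333, γ^t·E[r] = -0.833333, running G = -0.833333
t=1: π = [0.1806, 0.4722, 0.3472], E[r] = -0.4444, γ^t·E[r] = -0.355556, running G = -1.188889
t=2: π = [0.2593, 0.4178, 0.3229], E[r] = -0.6447, γ^t·E[r] = -0.412593, running G = -1.601481
t=3: π = [0.2416, 0.4330, 0.3254], E[r] = -0.6145, γ^t·E[r] = -0.314617, running G = -1.916099
t=4: π = [0.2458, 0.4298, 0.3244], E[r] = -0.6240, γ^t·E[r] = -0.255572, running G = -2.171671
t=5: π = [0.2448, 0.4306, 0.3245], E[r] = -0.6221, γ^t·E[r] = -0.203856, running G = -2.375526
t=6: π = [0.2451, 0.4304, 0.3245], E[r] = -0.6226, γ^t·E[r] = -0.163211, running G = -2.538737
t=7: π = [0.2450, 0.4305, 0.3245], E[r] = -0.6225, γ^t·E[r] = -0.130547, running G = -2.669284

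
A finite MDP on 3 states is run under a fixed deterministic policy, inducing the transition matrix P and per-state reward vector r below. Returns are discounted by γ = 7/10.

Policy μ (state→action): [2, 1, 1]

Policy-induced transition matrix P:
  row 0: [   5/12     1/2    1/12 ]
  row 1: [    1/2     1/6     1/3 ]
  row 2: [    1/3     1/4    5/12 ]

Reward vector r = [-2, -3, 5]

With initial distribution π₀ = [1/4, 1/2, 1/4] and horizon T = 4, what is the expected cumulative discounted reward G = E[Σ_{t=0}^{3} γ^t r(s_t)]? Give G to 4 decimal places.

t=0: π = [0.2500, 0.5000, 0.2500], E[r] = -0.7500, γ^t·E[r] = -0.750000, running G = -0.750000
t=1: π = [0.4375, 0.2708, 0.2917], E[r] = -0.2292, γ^t·E[r] = -0.160417, running G = -0.910417
t=2: π = [0.4149, 0.3368, 0.2483], E[r] = -0.5990, γ^t·E[r] = -0.293490, running G = -1.203906
t=3: π = [0.4240, 0.3257, 0.2503], E[r] = -0.5736, γ^t·E[r] = -0.196759, running G = -1.400665

G = -1.4007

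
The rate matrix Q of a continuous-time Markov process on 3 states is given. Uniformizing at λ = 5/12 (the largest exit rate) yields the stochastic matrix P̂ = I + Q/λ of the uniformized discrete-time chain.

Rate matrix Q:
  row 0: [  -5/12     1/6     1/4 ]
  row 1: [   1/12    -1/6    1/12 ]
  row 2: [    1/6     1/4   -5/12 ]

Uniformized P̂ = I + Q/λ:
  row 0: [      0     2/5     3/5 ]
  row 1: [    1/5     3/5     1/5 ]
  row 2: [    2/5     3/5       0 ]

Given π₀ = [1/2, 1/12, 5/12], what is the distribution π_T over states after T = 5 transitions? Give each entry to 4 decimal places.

π = [0.2037, 0.5579, 0.2384]

t=0: π = [0.5000, 0.0833, 0.4167]
t=1: π = [0.1833, 0.5000, 0.3167]
t=2: π = [0.2267, 0.5633, 0.2100]
t=3: π = [0.1967, 0.5547, 0.2487]
t=4: π = [0.2104, 0.5607, 0.2289]
t=5: π = [0.2037, 0.5579, 0.2384]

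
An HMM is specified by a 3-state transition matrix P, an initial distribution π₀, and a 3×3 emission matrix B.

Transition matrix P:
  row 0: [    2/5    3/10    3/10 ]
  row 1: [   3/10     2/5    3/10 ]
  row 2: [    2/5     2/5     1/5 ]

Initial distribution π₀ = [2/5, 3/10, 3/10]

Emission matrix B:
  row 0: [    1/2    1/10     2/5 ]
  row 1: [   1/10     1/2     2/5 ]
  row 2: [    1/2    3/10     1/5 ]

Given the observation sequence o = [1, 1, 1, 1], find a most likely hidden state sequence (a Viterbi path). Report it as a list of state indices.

t=0: δ = [4.000e-02, 1.500e-01, 9.000e-02]  (obs o_0=1)
t=1: δ = [4.500e-03, 3.000e-02, 1.350e-02]  ψ = [1, 1, 1]  (obs o_1=1)
t=2: δ = [9.000e-04, 6.000e-03, 2.700e-03]  ψ = [1, 1, 1]  (obs o_2=1)
t=3: δ = [1.800e-04, 1.200e-03, 5.400e-04]  ψ = [1, 1, 1]  (obs o_3=1)
backtrack: best end state = 1; path = [1, 1, 1, 1]

path = [1, 1, 1, 1]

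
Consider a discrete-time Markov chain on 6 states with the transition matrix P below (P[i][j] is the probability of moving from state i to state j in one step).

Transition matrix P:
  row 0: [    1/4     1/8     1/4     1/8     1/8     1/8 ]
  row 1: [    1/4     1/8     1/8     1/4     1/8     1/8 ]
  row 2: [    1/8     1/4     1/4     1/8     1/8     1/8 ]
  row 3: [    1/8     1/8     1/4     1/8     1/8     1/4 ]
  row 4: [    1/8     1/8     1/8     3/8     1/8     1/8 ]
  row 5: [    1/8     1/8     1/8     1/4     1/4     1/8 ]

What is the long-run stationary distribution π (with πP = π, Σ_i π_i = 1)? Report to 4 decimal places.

π = [0.1642, 0.1493, 0.1946, 0.1983, 0.1437, 0.1498]

Balance equations π_j = Σ_i π_i·P[i][j]:
  π_0 = 1/4·π_0 + 1/4·π_1 + 1/8·π_2 + 1/8·π_3 + 1/8·π_4 + 1/8·π_5
  π_1 = 1/8·π_0 + 1/8·π_1 + 1/4·π_2 + 1/8·π_3 + 1/8·π_4 + 1/8·π_5
  π_2 = 1/4·π_0 + 1/8·π_1 + 1/4·π_2 + 1/4·π_3 + 1/8·π_4 + 1/8·π_5
  π_3 = 1/8·π_0 + 1/4·π_1 + 1/8·π_2 + 1/8·π_3 + 3/8·π_4 + 1/4·π_5
  π_4 = 1/8·π_0 + 1/8·π_1 + 1/8·π_2 + 1/8·π_3 + 1/8·π_4 + 1/4·π_5
  normalize: π_0 + π_1 + π_2 + π_3 + π_4 + π_5 = 1
Solving the linear system gives exactly π = [5359/32639, 4874/32639, 6353/32639, 6473/32639, 4691/32639, 4889/32639].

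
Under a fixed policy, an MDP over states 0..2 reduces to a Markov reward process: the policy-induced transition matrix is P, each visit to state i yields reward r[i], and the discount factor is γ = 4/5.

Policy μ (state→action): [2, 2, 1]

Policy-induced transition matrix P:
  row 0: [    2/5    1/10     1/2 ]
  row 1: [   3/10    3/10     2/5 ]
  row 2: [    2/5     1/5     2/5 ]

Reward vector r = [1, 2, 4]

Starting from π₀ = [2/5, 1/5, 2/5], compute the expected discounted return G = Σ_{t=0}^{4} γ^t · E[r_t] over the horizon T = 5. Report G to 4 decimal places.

G = 8.2950

t=0: π = [0.4000, 0.2000, 0.4000], E[r] = 2.4000, γ^t·E[r] = 2.400000, running G = 2.400000
t=1: π = [0.3800, 0.1800, 0.4400], E[r] = 2.5000, γ^t·E[r] = 2.000000, running G = 4.400000
t=2: π = [0.3820, 0.1800, 0.4380], E[r] = 2.4940, γ^t·E[r] = 1.596160, running G = 5.996160
t=3: π = [0.3820, 0.1798, 0.4382], E[r] = 2.4944, γ^t·E[r] = 1.277133, running G = 7.273293
t=4: π = [0.3820, 0.1798, 0.4382], E[r] = 2.4944, γ^t·E[r] = 1.021698, running G = 8.294991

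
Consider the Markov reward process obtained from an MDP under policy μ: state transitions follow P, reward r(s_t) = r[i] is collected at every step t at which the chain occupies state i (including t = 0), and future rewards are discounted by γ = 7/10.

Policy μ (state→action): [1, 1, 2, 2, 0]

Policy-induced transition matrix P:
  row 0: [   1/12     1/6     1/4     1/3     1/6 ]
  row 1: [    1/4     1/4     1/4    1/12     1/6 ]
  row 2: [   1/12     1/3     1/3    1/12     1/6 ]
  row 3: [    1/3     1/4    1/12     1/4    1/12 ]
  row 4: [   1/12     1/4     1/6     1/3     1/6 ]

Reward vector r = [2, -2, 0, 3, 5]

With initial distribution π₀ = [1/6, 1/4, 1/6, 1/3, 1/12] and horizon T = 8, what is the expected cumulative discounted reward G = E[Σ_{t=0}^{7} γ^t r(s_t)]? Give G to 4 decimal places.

G = 3.8238

t=0: π = [0.1667, 0.2500, 0.1667, 0.3333, 0.0833], E[r] = 1.2500, γ^t·E[r] = 1.250000, running G = 1.250000
t=1: π = [0.2083, 0.2500, 0.2014, 0.2014, 0.1389], E[r] = 1.2153, γ^t·E[r] = 0.850694, running G = 2.100694
t=2: π = [0.1753, 0.2494, 0.2216, 0.2037, 0.1499], E[r] = 1.2124, γ^t·E[r] = 0.594068, running G = 2.694763
t=3: π = [0.1758, 0.2539, 0.2220, 0.1986, 0.1497], E[r] = 1.1882, γ^t·E[r] = 0.407544, running G = 3.102307
t=4: π = [0.1753, 0.2538, 0.2229, 0.1978, 0.1501], E[r] = 1.1869, γ^t·E[r] = 0.284976, running G = 3.387283
t=5: π = [0.1751, 0.2540, 0.2231, 0.1977, 0.1502], E[r] = 1.1861, γ^t·E[r] = 0.199352, running G = 3.586635
t=6: π = [0.1751, 0.2540, 0.2231, 0.1976, 0.1502], E[r] = 1.1859, γ^t·E[r] = 0.139521, running G = 3.726156
t=7: π = [0.1751, 0.2540, 0.2231, 0.1976, 0.1502], E[r] = 1.1859, γ^t·E[r] = 0.097662, running G = 3.823818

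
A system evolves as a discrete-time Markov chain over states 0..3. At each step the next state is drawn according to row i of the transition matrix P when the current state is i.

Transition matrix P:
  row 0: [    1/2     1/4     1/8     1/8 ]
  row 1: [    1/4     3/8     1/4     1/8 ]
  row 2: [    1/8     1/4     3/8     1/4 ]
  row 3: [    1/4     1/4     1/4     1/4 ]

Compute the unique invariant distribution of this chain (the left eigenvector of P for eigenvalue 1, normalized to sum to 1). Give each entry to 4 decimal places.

Balance equations π_j = Σ_i π_i·P[i][j]:
  π_0 = 1/2·π_0 + 1/4·π_1 + 1/8·π_2 + 1/4·π_3
  π_1 = 1/4·π_0 + 3/8·π_1 + 1/4·π_2 + 1/4·π_3
  π_2 = 1/8·π_0 + 1/4·π_1 + 3/8·π_2 + 1/4·π_3
  normalize: π_0 + π_1 + π_2 + π_3 = 1
Solving the linear system gives exactly π = [12/41, 2/7, 10/41, 51/287].

π = [0.2927, 0.2857, 0.2439, 0.1777]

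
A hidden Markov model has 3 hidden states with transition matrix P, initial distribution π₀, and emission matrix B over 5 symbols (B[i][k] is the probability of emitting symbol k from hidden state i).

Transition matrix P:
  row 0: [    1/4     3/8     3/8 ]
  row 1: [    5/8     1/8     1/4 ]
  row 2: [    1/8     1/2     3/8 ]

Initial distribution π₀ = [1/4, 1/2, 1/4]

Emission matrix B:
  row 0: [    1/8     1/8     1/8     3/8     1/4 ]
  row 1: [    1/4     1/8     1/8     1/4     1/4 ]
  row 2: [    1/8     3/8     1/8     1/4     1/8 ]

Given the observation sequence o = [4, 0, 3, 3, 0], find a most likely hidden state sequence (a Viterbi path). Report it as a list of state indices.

t=0: δ = [6.250e-02, 1.250e-01, 3.125e-02]  (obs o_0=4)
t=1: δ = [9.766e-03, 5.859e-03, 3.906e-03]  ψ = [1, 0, 1]  (obs o_1=0)
t=2: δ = [1.373e-03, 9.155e-04, 9.155e-04]  ψ = [1, 0, 0]  (obs o_2=3)
t=3: δ = [2.146e-04, 1.287e-04, 1.287e-04]  ψ = [1, 0, 0]  (obs o_3=3)
t=4: δ = [1.006e-05, 2.012e-05, 1.006e-05]  ψ = [1, 0, 0]  (obs o_4=0)
backtrack: best end state = 1; path = [1, 0, 1, 0, 1]

path = [1, 0, 1, 0, 1]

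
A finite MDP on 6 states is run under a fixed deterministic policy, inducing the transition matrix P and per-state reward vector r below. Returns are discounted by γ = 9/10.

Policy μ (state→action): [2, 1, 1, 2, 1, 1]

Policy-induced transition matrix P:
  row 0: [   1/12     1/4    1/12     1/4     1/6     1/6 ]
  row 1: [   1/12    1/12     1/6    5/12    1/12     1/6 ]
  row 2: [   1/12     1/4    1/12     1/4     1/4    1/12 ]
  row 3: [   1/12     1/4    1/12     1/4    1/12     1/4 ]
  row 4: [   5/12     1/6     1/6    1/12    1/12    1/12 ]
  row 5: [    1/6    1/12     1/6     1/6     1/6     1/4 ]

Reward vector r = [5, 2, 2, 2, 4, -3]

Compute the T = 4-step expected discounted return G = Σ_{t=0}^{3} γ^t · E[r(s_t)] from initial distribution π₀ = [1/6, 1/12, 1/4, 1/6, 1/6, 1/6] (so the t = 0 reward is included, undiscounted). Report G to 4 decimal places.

G = 6.5440

t=0: π = [0.1667, 0.0833, 0.2500, 0.1667, 0.1667, 0.1667], E[r] = 2.0000, γ^t·E[r] = 2.000000, running G = 2.000000
t=1: π = [0.1528, 0.1944, 0.1181, 0.2222, 0.1528, 0.1597], E[r] = 1.9653, γ^t·E[r] = 1.768750, running G = 3.768750
t=2: π = [0.1476, 0.1782, 0.1256, 0.2436, 0.1291, 0.1759], E[r] = 1.8212, γ^t·E[r] = 1.475156, running G = 5.243906
t=3: π = [0.1410, 0.1802, 0.1236, 0.2435, 0.1312, 0.1804], E[r] = 1.7834, γ^t·E[r] = 1.300113, running G = 6.544020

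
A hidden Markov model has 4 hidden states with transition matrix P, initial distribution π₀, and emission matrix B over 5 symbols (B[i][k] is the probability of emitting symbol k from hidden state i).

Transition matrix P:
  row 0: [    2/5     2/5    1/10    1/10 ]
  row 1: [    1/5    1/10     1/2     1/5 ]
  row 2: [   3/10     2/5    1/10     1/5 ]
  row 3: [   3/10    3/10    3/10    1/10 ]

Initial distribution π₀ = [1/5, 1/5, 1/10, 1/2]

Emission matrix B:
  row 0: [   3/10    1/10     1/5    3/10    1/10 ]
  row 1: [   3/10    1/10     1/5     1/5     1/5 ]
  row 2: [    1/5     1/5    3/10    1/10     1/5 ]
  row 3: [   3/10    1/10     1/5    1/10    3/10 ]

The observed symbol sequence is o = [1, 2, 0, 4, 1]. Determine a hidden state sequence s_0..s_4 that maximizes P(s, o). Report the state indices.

path = [3, 2, 0, 1, 2]

t=0: δ = [2.000e-02, 2.000e-02, 2.000e-02, 5.000e-02]  (obs o_0=1)
t=1: δ = [3.000e-03, 3.000e-03, 4.500e-03, 1.000e-03]  ψ = [3, 3, 3, 3]  (obs o_1=2)
t=2: δ = [4.050e-04, 5.400e-04, 3.000e-04, 2.700e-04]  ψ = [2, 2, 1, 2]  (obs o_2=0)
t=3: δ = [1.620e-05, 3.240e-05, 5.400e-05, 3.240e-05]  ψ = [0, 0, 1, 1]  (obs o_3=4)
t=4: δ = [1.620e-06, 2.160e-06, 3.240e-06, 1.080e-06]  ψ = [2, 2, 1, 2]  (obs o_4=1)
backtrack: best end state = 2; path = [3, 2, 0, 1, 2]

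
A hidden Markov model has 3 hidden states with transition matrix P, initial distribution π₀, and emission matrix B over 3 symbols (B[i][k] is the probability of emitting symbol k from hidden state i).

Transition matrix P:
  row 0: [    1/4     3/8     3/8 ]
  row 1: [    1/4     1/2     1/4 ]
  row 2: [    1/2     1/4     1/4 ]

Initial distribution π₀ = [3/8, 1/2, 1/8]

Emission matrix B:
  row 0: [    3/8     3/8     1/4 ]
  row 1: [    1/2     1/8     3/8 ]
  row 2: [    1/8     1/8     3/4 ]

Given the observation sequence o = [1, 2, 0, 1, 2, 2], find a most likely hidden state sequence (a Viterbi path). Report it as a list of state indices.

path = [0, 2, 0, 0, 2, 2]

t=0: δ = [1.406e-01, 6.250e-02, 1.562e-02]  (obs o_0=1)
t=1: δ = [8.789e-03, 1.978e-02, 3.955e-02]  ψ = [0, 0, 0]  (obs o_1=2)
t=2: δ = [7.416e-03, 4.944e-03, 1.236e-03]  ψ = [2, 1, 2]  (obs o_2=0)
t=3: δ = [6.952e-04, 3.476e-04, 3.476e-04]  ψ = [0, 0, 0]  (obs o_3=1)
t=4: δ = [4.345e-05, 9.777e-05, 1.955e-04]  ψ = [0, 0, 0]  (obs o_4=2)
t=5: δ = [2.444e-05, 1.833e-05, 3.666e-05]  ψ = [2, 1, 2]  (obs o_5=2)
backtrack: best end state = 2; path = [0, 2, 0, 0, 2, 2]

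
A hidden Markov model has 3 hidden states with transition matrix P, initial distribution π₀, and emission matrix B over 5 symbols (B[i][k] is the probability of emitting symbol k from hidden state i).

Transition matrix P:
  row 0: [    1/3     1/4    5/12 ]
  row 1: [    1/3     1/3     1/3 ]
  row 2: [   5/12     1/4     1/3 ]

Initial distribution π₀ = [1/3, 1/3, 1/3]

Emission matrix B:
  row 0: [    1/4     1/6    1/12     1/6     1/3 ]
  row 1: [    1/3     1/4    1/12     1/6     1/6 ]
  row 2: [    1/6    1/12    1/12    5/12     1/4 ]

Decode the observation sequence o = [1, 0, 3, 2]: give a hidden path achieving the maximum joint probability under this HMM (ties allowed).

path = [1, 1, 2, 0]

t=0: δ = [5.556e-02, 8.333e-02, 2.778e-02]  (obs o_0=1)
t=1: δ = [6.944e-03, 9.259e-03, 4.630e-03]  ψ = [1, 1, 1]  (obs o_1=0)
t=2: δ = [5.144e-04, 5.144e-04, 1.286e-03]  ψ = [1, 1, 1]  (obs o_2=3)
t=3: δ = [4.465e-05, 2.679e-05, 3.572e-05]  ψ = [2, 2, 2]  (obs o_3=2)
backtrack: best end state = 0; path = [1, 1, 2, 0]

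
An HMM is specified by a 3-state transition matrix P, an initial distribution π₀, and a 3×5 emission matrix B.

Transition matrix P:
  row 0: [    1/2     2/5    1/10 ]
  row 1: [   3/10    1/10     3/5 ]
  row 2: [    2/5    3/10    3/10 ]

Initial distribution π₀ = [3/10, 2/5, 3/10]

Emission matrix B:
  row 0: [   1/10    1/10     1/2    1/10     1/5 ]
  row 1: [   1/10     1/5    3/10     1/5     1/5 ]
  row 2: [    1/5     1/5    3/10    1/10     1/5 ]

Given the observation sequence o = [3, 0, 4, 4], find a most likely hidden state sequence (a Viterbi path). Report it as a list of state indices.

t=0: δ = [3.000e-02, 8.000e-02, 3.000e-02]  (obs o_0=3)
t=1: δ = [2.400e-03, 1.200e-03, 9.600e-03]  ψ = [1, 0, 1]  (obs o_1=0)
t=2: δ = [7.680e-04, 5.760e-04, 5.760e-04]  ψ = [2, 2, 2]  (obs o_2=4)
t=3: δ = [7.680e-05, 6.144e-05, 6.912e-05]  ψ = [0, 0, 1]  (obs o_3=4)
backtrack: best end state = 0; path = [1, 2, 0, 0]

path = [1, 2, 0, 0]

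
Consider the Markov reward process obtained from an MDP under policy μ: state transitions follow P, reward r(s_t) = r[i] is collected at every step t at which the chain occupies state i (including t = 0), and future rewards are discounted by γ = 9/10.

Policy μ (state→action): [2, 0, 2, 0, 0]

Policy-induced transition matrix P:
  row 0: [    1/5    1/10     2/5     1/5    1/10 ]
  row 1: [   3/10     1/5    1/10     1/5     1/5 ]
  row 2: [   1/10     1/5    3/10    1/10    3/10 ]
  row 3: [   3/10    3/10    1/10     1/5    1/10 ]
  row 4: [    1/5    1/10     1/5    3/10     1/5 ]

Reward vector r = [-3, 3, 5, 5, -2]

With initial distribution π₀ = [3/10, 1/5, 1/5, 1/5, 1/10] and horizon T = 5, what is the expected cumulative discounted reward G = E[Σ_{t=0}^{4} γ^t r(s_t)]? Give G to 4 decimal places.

G = 6.6465

t=0: π = [0.3000, 0.2000, 0.2000, 0.2000, 0.1000], E[r] = 1.5000, γ^t·E[r] = 1.500000, running G = 1.500000
t=1: π = [0.2200, 0.1800, 0.2400, 0.1900, 0.1700], E[r] = 1.6900, γ^t·E[r] = 1.521000, running G = 3.021000
t=2: π = [0.2130, 0.1800, 0.2310, 0.1930, 0.1830], E[r] = 1.6550, γ^t·E[r] = 1.340550, running G = 4.361550
t=3: π = [0.2142, 0.1797, 0.2284, 0.1952, 0.1825], E[r] = 1.6495, γ^t·E[r] = 1.202486, running G = 5.564036
t=4: π = [0.2147, 0.1799, 0.2282, 0.1954, 0.1819], E[r] = 1.6498, γ^t·E[r] = 1.082434, running G = 6.646469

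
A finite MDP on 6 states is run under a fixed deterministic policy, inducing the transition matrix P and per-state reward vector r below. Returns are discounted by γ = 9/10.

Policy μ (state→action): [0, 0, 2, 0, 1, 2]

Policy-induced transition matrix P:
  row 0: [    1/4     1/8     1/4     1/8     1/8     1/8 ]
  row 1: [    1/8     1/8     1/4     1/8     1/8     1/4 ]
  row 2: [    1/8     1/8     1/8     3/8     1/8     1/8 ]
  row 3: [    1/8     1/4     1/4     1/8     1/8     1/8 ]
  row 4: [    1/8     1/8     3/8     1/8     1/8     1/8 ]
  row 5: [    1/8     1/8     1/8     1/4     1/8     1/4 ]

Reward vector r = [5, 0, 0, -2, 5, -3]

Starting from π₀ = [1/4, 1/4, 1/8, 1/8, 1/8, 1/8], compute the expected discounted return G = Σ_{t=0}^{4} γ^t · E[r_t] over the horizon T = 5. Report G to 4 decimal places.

G = 2.7242

t=0: π = [0.2500, 0.2500, 0.1250, 0.1250, 0.1250, 0.1250], E[r] = 1.2500, γ^t·E[r] = 1.250000, running G = 1.250000
t=1: π = [0.1563, 0.1406, 0.2344, 0.1719, 0.1250, 0.1719], E[r] = 0.5469, γ^t·E[r] = 0.492188, running G = 1.742188
t=2: π = [0.1445, 0.1465, 0.2148, 0.2051, 0.1250, 0.1641], E[r] = 0.4453, γ^t·E[r] = 0.360703, running G = 2.102891
t=3: π = [0.1431, 0.1506, 0.2183, 0.1992, 0.1250, 0.1638], E[r] = 0.4504, γ^t·E[r] = 0.328370, running G = 2.431261
t=4: π = [0.1429, 0.1499, 0.2179, 0.2000, 0.1250, 0.1643], E[r] = 0.4464, γ^t·E[r] = 0.292890, running G = 2.724151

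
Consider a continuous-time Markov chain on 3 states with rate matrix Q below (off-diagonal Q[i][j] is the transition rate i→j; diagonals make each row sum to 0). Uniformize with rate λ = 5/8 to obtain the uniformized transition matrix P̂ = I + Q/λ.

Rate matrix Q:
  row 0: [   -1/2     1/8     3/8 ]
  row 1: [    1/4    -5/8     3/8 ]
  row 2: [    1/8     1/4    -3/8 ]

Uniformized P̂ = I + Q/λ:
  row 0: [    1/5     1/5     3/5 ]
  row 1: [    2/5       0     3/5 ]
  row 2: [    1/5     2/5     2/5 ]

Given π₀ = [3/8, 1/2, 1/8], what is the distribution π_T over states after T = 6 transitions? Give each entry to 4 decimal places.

t=0: π = [0.3750, 0.5000, 0.1250]
t=1: π = [0.3000, 0.1250, 0.5750]
t=2: π = [0.2250, 0.2900, 0.4850]
t=3: π = [0.2580, 0.2390, 0.5030]
t=4: π = [0.2478, 0.2528, 0.4994]
t=5: π = [0.2506, 0.2493, 0.5001]
t=6: π = [0.2499, 0.2502, 0.5000]

π = [0.2499, 0.2502, 0.5000]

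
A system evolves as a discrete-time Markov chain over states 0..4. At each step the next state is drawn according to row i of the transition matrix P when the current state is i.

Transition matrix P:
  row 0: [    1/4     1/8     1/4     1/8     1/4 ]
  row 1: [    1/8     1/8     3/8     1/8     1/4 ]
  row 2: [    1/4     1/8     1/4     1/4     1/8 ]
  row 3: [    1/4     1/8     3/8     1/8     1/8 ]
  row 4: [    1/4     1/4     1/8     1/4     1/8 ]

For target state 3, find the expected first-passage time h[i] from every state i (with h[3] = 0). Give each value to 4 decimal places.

h = [5.5580, 5.4799, 4.9328, 0.0000, 5.0012]

First-step conditioning: h[3] = 0; for i ≠ 3, h[i] = 1 + Σ_k P[i][k]·h[k].
  h[0] = 1 + 1/4·h[0] + 1/8·h[1] + 1/4·h[2] + 1/4·h[4]
  h[1] = 1 + 1/8·h[0] + 1/8·h[1] + 3/8·h[2] + 1/4·h[4]
  h[2] = 1 + 1/4·h[0] + 1/8·h[1] + 1/4·h[2] + 1/8·h[4]
  h[4] = 1 + 1/4·h[0] + 1/4·h[1] + 1/8·h[2] + 1/8·h[4]
Solving the 4×4 linear system over states ≠ 3 gives exactly h = [4552/819, 1496/273, 4040/819, 0, 4096/819] (h[3] = 0 is the target).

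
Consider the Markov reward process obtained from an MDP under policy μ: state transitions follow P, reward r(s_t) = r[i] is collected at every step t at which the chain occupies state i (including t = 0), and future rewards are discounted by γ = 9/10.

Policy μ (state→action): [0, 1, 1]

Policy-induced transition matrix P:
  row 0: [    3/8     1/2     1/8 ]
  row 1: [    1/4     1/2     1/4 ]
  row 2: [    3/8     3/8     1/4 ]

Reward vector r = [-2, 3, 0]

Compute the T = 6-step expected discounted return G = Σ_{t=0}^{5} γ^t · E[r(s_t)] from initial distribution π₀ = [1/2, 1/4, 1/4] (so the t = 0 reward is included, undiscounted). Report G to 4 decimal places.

G = 2.6036

t=0: π = [0.5000, 0.2500, 0.2500], E[r] = -0.2500, γ^t·E[r] = -0.250000, running G = -0.250000
t=1: π = [0.3438, 0.4688, 0.1875], E[r] = 0.7188, γ^t·E[r] = 0.646875, running G = 0.396875
t=2: π = [0.3164, 0.4766, 0.2070], E[r] = 0.7969, γ^t·E[r] = 0.645469, running G = 1.042344
t=3: π = [0.3154, 0.4741, 0.2104], E[r] = 0.7915, γ^t·E[r] = 0.577006, running G = 1.619350
t=4: π = [0.3157, 0.4737, 0.2106], E[r] = 0.7896, γ^t·E[r] = 0.518064, running G = 2.137414
t=5: π = [0.3158, 0.4737, 0.2105], E[r] = 0.7895, γ^t·E[r] = 0.466168, running G = 2.603582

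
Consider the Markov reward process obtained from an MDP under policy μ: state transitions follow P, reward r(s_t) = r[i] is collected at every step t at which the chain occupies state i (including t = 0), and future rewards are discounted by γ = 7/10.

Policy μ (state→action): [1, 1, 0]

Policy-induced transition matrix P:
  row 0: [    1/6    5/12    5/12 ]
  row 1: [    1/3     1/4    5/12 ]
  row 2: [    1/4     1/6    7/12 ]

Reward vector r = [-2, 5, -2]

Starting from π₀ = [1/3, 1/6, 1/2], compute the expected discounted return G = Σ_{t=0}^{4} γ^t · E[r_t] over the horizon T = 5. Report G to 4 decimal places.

G = -1.2157

t=0: π = [0.3333, 0.1667, 0.5000], E[r] = -0.8333, γ^t·E[r] = -0.833333, running G = -0.833333
t=1: π = [0.2361, 0.2639, 0.5000], E[r] = -0.1528, γ^t·E[r] = -0.106944, running G = -0.940278
t=2: π = [0.2523, 0.2477, 0.5000], E[r] = -0.2662, γ^t·E[r] = -0.130440, running G = -1.070718
t=3: π = [0.2496, 0.2504, 0.5000], E[r] = -0.2473, γ^t·E[r] = -0.084824, running G = -1.155541
t=4: π = [0.2501, 0.2499, 0.5000], E[r] = -0.2505, γ^t·E[r] = -0.060133, running G = -1.215674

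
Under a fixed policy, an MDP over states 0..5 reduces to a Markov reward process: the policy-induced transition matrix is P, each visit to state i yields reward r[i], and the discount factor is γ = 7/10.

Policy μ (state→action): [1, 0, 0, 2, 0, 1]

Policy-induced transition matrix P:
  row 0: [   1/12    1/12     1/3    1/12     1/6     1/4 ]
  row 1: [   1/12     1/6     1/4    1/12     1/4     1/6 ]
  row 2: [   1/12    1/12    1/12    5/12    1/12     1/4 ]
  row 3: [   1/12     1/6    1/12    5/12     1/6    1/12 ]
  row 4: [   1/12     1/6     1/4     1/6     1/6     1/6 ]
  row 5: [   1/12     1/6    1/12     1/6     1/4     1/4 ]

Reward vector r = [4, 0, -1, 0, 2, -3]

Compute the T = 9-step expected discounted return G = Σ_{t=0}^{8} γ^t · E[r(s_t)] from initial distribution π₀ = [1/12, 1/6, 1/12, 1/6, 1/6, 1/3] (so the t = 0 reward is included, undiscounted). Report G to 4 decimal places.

G = -0.4419

t=0: π = [0.0833, 0.1667, 0.0833, 0.1667, 0.1667, 0.3333], E[r] = -0.4167, γ^t·E[r] = -0.416667, running G = -0.416667
t=1: π = [0.0833, 0.1528, 0.1597, 0.2083, 0.2014, 0.1944], E[r] = -0.0069, γ^t·E[r] = -0.004861, running G = -0.421528
t=2: π = [0.0833, 0.1464, 0.1632, 0.2390, 0.1823, 0.1858], E[r] = -0.0226, γ^t·E[r] = -0.011059, running G = -0.432587
t=3: π = [0.0833, 0.1461, 0.1590, 0.2481, 0.1807, 0.1828], E[r] = -0.0124, γ^t·E[r] = -0.004268, running G = -0.436854
t=4: π = [0.0833, 0.1465, 0.1586, 0.2493, 0.1808, 0.1814], E[r] = -0.0079, γ^t·E[r] = -0.001897, running G = -0.438751
t=5: π = [0.0833, 0.1465, 0.1587, 0.2495, 0.1808, 0.1812], E[r] = -0.0074, γ^t·E[r] = -0.001238, running G = -0.439990
t=6: π = [0.0833, 0.1465, 0.1587, 0.2496, 0.1807, 0.1811], E[r] = -0.0073, γ^t·E[r] = -0.000861, running G = -0.440850
t=7: π = [0.0833, 0.1465, 0.1587, 0.2496, 0.1807, 0.1811], E[r] = -0.0073, γ^t·E[r] = -0.000600, running G = -0.441451
t=8: π = [0.0833, 0.1465, 0.1587, 0.2496, 0.1807, 0.1811], E[r] = -0.0073, γ^t·E[r] = -0.000420, running G = -0.441871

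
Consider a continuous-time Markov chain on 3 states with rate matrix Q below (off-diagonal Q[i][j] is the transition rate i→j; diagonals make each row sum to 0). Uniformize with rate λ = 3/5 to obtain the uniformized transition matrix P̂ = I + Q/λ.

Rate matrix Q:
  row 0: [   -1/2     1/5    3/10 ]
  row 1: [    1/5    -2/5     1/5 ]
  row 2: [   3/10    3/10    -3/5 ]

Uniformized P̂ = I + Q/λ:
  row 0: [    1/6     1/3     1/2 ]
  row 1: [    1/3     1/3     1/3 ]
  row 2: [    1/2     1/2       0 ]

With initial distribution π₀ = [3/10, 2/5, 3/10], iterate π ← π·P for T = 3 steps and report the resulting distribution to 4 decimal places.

t=0: π = [0.3000, 0.4000, 0.3000]
t=1: π = [0.3333, 0.3833, 0.2833]
t=2: π = [0.3250, 0.3806, 0.2944]
t=3: π = [0.3282, 0.3824, 0.2894]

π = [0.3282, 0.3824, 0.2894]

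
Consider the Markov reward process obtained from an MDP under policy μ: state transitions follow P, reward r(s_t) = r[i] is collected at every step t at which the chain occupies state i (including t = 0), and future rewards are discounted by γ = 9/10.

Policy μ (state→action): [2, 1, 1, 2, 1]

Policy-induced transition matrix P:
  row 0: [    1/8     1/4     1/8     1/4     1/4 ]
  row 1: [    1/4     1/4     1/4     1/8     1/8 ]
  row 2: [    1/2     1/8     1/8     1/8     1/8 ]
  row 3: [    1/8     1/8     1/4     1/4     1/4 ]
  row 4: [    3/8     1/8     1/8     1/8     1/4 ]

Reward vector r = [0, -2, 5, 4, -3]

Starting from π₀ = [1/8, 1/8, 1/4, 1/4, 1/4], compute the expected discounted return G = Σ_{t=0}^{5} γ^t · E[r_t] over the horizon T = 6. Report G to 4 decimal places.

t=0: π = [0.1250, 0.1250, 0.2500, 0.2500, 0.2500], E[r] = 1.2500, γ^t·E[r] = 1.250000, running G = 1.250000
t=1: π = [0.2969, 0.1563, 0.1719, 0.1719, 0.2031], E[r] = 0.6250, γ^t·E[r] = 0.562500, running G = 1.812500
t=2: π = [0.2598, 0.1816, 0.1660, 0.1836, 0.2090], E[r] = 0.5742, γ^t·E[r] = 0.465117, running G = 2.277617
t=3: π = [0.2622, 0.1802, 0.1707, 0.1804, 0.2065], E[r] = 0.5950, γ^t·E[r] = 0.433734, running G = 2.711351
t=4: π = [0.2632, 0.1803, 0.1701, 0.1803, 0.2061], E[r] = 0.5927, γ^t·E[r] = 0.388839, running G = 3.100189
t=5: π = [0.2629, 0.1804, 0.1701, 0.1804, 0.2062], E[r] = 0.5927, γ^t·E[r] = 0.349959, running G = 3.450149

G = 3.4501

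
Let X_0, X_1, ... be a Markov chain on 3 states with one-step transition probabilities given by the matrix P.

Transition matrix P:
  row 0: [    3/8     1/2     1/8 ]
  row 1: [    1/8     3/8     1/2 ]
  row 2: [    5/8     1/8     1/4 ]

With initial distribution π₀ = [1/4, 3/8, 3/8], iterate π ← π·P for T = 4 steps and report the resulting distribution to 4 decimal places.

π = [0.3594, 0.3477, 0.2930]

t=0: π = [0.2500, 0.3750, 0.3750]
t=1: π = [0.3750, 0.3125, 0.3125]
t=2: π = [0.3750, 0.3438, 0.2813]
t=3: π = [0.3594, 0.3516, 0.2891]
t=4: π = [0.3594, 0.3477, 0.2930]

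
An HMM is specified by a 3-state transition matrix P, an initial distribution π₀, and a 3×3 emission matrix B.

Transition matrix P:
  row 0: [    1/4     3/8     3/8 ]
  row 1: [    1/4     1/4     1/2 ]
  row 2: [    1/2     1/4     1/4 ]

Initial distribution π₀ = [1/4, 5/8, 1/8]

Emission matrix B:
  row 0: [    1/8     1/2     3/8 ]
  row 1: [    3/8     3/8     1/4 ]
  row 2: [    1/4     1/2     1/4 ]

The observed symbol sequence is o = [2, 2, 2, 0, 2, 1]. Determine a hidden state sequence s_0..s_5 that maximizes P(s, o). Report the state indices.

path = [1, 2, 0, 1, 2, 0]

t=0: δ = [9.375e-02, 1.562e-01, 3.125e-02]  (obs o_0=2)
t=1: δ = [1.465e-02, 9.766e-03, 1.953e-02]  ψ = [1, 1, 1]  (obs o_1=2)
t=2: δ = [3.662e-03, 1.373e-03, 1.373e-03]  ψ = [2, 0, 0]  (obs o_2=2)
t=3: δ = [1.144e-04, 5.150e-04, 3.433e-04]  ψ = [0, 0, 0]  (obs o_3=0)
t=4: δ = [6.437e-05, 3.219e-05, 6.437e-05]  ψ = [2, 1, 1]  (obs o_4=2)
t=5: δ = [1.609e-05, 9.052e-06, 1.207e-05]  ψ = [2, 0, 0]  (obs o_5=1)
backtrack: best end state = 0; path = [1, 2, 0, 1, 2, 0]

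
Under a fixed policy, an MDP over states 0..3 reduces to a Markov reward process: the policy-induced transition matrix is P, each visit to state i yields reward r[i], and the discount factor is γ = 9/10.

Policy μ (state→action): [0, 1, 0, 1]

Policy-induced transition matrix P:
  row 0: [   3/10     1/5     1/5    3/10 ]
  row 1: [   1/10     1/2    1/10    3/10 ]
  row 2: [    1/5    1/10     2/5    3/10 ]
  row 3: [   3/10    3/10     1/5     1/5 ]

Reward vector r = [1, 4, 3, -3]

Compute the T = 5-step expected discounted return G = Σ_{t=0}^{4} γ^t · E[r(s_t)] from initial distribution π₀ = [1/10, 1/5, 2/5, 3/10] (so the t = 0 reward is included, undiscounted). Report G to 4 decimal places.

t=0: π = [0.1000, 0.2000, 0.4000, 0.3000], E[r] = 1.2000, γ^t·E[r] = 1.200000, running G = 1.200000
t=1: π = [0.2200, 0.2500, 0.2600, 0.2700], E[r] = 1.1900, γ^t·E[r] = 1.071000, running G = 2.271000
t=2: π = [0.2240, 0.2760, 0.2270, 0.2730], E[r] = 1.1900, γ^t·E[r] = 0.963900, running G = 3.234900
t=3: π = [0.2221, 0.2874, 0.2178, 0.2727], E[r] = 1.2070, γ^t·E[r] = 0.879903, running G = 4.114803
t=4: π = [0.2207, 0.2917, 0.2148, 0.2727], E[r] = 1.2139, γ^t·E[r] = 0.796407, running G = 4.911210

G = 4.9112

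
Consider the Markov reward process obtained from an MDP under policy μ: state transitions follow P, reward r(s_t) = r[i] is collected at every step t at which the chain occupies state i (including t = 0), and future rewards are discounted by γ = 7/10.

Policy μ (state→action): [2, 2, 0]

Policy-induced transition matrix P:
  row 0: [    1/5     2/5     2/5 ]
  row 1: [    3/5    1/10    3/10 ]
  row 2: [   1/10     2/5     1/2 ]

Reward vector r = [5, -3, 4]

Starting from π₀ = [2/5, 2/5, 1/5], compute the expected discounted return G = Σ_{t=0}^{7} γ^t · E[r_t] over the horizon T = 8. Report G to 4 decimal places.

G = 6.3066

t=0: π = [0.4000, 0.4000, 0.2000], E[r] = 1.6000, γ^t·E[r] = 1.600000, running G = 1.600000
t=1: π = [0.3400, 0.2800, 0.3800], E[r] = 2.3800, γ^t·E[r] = 1.666000, running G = 3.266000
t=2: π = [0.2740, 0.3160, 0.4100], E[r] = 2.0620, γ^t·E[r] = 1.010380, running G = 4.276380
t=3: π = [0.2854, 0.3052, 0.4094], E[r] = 2.1490, γ^t·E[r] = 0.737107, running G = 5.013487
t=4: π = [0.2811, 0.3084, 0.4104], E[r] = 2.1221, γ^t·E[r] = 0.509507, running G = 5.522994
t=5: π = [0.2823, 0.3075, 0.4102], E[r] = 2.1301, γ^t·E[r] = 0.357999, running G = 5.880992
t=6: π = [0.2820, 0.3078, 0.4103], E[r] = 2.1277, γ^t·E[r] = 0.250316, running G = 6.131308
t=7: π = [0.2821, 0.3077, 0.4103], E[r] = 2.1284, γ^t·E[r] = 0.175281, running G = 6.306589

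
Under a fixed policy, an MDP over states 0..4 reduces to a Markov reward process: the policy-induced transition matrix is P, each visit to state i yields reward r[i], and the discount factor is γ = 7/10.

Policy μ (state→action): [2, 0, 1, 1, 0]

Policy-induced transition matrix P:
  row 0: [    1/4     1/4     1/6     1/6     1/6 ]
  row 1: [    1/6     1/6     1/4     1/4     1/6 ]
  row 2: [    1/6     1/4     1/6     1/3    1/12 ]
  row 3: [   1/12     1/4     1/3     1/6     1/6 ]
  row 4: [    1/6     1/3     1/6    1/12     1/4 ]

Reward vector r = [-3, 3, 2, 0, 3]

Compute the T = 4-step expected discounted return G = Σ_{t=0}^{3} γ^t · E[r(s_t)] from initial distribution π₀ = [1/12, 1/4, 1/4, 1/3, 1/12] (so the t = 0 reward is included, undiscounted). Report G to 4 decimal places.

G = 3.0771

t=0: π = [0.0833, 0.2500, 0.2500, 0.3333, 0.0833], E[r] = 1.2500, γ^t·E[r] = 1.250000, running G = 1.250000
t=1: π = [0.1458, 0.2361, 0.2431, 0.2222, 0.1528], E[r] = 1.2153, γ^t·E[r] = 0.850694, running G = 2.100694
t=2: π = [0.1603, 0.2431, 0.2234, 0.2141, 0.1591], E[r] = 1.1725, γ^t·E[r] = 0.574502, running G = 2.675197
t=3: π = [0.1622, 0.2430, 0.2226, 0.2109, 0.1613], E[r] = 1.1716, γ^t·E[r] = 0.401870, running G = 3.077067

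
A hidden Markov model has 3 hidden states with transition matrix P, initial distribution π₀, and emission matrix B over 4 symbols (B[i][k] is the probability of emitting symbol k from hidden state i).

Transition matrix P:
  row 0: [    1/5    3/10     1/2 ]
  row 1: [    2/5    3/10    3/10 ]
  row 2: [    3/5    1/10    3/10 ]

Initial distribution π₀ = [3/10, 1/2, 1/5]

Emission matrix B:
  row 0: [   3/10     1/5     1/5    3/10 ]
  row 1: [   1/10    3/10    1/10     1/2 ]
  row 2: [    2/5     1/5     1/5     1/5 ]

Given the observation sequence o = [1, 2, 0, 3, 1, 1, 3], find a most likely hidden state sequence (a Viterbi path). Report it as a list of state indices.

t=0: δ = [6.000e-02, 1.500e-01, 4.000e-02]  (obs o_0=1)
t=1: δ = [1.200e-02, 4.500e-03, 9.000e-03]  ψ = [1, 1, 1]  (obs o_1=2)
t=2: δ = [1.620e-03, 3.600e-04, 2.400e-03]  ψ = [2, 0, 0]  (obs o_2=0)
t=3: δ = [4.320e-04, 2.430e-04, 1.620e-04]  ψ = [2, 0, 0]  (obs o_3=3)
t=4: δ = [1.944e-05, 3.888e-05, 4.320e-05]  ψ = [1, 0, 0]  (obs o_4=1)
t=5: δ = [5.184e-06, 3.499e-06, 2.592e-06]  ψ = [2, 1, 2]  (obs o_5=1)
t=6: δ = [4.666e-07, 7.776e-07, 5.184e-07]  ψ = [2, 0, 0]  (obs o_6=3)
backtrack: best end state = 1; path = [1, 0, 2, 0, 2, 0, 1]

path = [1, 0, 2, 0, 2, 0, 1]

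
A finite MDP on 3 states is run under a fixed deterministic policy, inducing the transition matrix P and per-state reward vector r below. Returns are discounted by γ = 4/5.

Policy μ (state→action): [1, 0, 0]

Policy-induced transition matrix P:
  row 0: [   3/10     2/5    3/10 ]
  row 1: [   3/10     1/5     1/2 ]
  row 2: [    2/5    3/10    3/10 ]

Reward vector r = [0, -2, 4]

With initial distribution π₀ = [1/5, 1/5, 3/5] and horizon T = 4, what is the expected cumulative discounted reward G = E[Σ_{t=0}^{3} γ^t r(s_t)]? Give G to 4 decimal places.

t=0: π = [0.2000, 0.2000, 0.6000], E[r] = 2.0000, γ^t·E[r] = 2.000000, running G = 2.000000
t=1: π = [0.3600, 0.3000, 0.3400], E[r] = 0.7600, γ^t·E[r] = 0.608000, running G = 2.608000
t=2: π = [0.3340, 0.3060, 0.3600], E[r] = 0.8280, γ^t·E[r] = 0.529920, running G = 3.137920
t=3: π = [0.3360, 0.3028, 0.3612], E[r] = 0.8392, γ^t·E[r] = 0.429670, running G = 3.567590

G = 3.5676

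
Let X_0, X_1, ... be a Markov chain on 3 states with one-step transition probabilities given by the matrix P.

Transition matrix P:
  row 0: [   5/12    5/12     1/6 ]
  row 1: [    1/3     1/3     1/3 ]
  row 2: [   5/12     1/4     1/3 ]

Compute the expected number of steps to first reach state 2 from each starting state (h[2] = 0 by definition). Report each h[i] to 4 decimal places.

First-step conditioning: h[2] = 0; for i ≠ 2, h[i] = 1 + Σ_k P[i][k]·h[k].
  h[0] = 1 + 5/12·h[0] + 5/12·h[1]
  h[1] = 1 + 1/3·h[0] + 1/3·h[1]
Solving the 2×2 linear system over states ≠ 2 gives exactly h = [13/3, 11/3, 0] (h[2] = 0 is the target).

h = [4.3333, 3.6667, 0.0000]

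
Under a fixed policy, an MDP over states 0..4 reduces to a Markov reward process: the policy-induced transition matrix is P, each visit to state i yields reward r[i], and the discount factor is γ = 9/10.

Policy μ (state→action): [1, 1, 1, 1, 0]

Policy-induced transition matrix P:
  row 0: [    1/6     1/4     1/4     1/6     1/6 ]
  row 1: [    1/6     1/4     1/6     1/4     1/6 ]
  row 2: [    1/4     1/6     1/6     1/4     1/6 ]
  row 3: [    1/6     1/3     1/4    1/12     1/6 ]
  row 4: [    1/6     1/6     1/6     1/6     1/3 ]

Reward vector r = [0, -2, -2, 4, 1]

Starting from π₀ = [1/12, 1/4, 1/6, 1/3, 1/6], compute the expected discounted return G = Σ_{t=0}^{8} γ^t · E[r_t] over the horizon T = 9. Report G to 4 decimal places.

G = 1.0353

t=0: π = [0.0833, 0.2500, 0.1667, 0.3333, 0.1667], E[r] = 0.6667, γ^t·E[r] = 0.666667, running G = 0.666667
t=1: π = [0.1806, 0.2500, 0.2014, 0.1736, 0.1944], E[r] = -0.0139, γ^t·E[r] = -0.012500, running G = 0.654167
t=2: π = [0.1834, 0.2315, 0.1962, 0.1898, 0.1991], E[r] = 0.1030, γ^t·E[r] = 0.083438, running G = 0.737604
t=3: π = [0.1830, 0.2329, 0.1978, 0.1865, 0.1998], E[r] = 0.0845, γ^t·E[r] = 0.061594, running G = 0.799198
t=4: π = [0.1831, 0.2324, 0.1975, 0.1870, 0.2000], E[r] = 0.0883, γ^t·E[r] = 0.057934, running G = 0.857132
t=5: π = [0.1831, 0.2325, 0.1975, 0.1869, 0.2000], E[r] = 0.0877, γ^t·E[r] = 0.051760, running G = 0.908892
t=6: π = [0.1831, 0.2324, 0.1975, 0.1869, 0.2000], E[r] = 0.0878, γ^t·E[r] = 0.046654, running G = 0.955545
t=7: π = [0.1831, 0.2325, 0.1975, 0.1869, 0.2000], E[r] = 0.0878, γ^t·E[r] = 0.041977, running G = 0.997523
t=8: π = [0.1831, 0.2325, 0.1975, 0.1869, 0.2000], E[r] = 0.0878, γ^t·E[r] = 0.037782, running G = 1.035305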